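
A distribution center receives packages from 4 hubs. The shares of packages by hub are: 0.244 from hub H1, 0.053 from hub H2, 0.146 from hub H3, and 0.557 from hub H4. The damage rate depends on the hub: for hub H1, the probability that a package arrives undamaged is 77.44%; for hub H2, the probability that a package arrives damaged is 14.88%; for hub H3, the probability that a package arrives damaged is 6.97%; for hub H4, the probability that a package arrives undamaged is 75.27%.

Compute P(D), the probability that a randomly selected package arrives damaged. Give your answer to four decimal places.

P(D|H1) = 1 − 0.7744 = 0.2256.
P(D|H4) = 1 − 0.7527 = 0.2473.
P(D) = P(D|H1)·P(H1) + P(D|H2)·P(H2) + P(D|H3)·P(H3) + P(D|H4)·P(H4)
      = 0.2256·0.244 + 0.1488·0.053 + 0.0697·0.146 + 0.2473·0.557
      = 0.0550464 + 0.0078864 + 0.0101762 + 0.1377461 = 0.2108551

0.2109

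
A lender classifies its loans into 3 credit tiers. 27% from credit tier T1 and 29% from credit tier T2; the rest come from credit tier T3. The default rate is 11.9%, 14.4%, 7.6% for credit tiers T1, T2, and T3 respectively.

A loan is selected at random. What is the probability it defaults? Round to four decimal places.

P(T3) = 1 − (0.27 + 0.29) = 0.44.
P(D) = P(D|T1)·P(T1) + P(D|T2)·P(T2) + P(D|T3)·P(T3)
      = 0.119·0.27 + 0.144·0.29 + 0.076·0.44
      = 0.03213 + 0.04176 + 0.03344 = 0.10733

P(D) ≈ 0.1073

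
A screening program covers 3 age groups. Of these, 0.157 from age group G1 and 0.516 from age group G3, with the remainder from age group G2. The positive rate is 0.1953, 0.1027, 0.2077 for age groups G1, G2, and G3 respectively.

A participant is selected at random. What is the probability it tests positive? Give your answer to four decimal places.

P(G2) = 1 − (0.157 + 0.516) = 0.327.
P(T) = P(T|G1)·P(G1) + P(T|G2)·P(G2) + P(T|G3)·P(G3)
      = 0.1953·0.157 + 0.1027·0.327 + 0.2077·0.516
      = 0.0306621 + 0.0335829 + 0.1071732 = 0.1714182

0.1714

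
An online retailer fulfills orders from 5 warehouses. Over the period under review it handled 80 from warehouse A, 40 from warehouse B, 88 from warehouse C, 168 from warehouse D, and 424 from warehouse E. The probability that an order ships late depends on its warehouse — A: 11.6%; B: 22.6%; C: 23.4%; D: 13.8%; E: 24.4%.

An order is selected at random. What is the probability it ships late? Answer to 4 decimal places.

P(L) ≈ 0.2069

Total: 80 + 40 + 88 + 168 + 424 = 800.
P(A) = 80/800 = 0.1. P(B) = 40/800 = 0.05. P(C) = 88/800 = 0.11. P(D) = 168/800 = 0.21. P(E) = 424/800 = 0.53.
P(L) = P(L|A)·P(A) + P(L|B)·P(B) + P(L|C)·P(C) + P(L|D)·P(D) + P(L|E)·P(E)
      = 0.116·0.1 + 0.226·0.05 + 0.234·0.11 + 0.138·0.21 + 0.244·0.53
      = 0.0116 + 0.0113 + 0.02574 + 0.02898 + 0.12932 = 0.20694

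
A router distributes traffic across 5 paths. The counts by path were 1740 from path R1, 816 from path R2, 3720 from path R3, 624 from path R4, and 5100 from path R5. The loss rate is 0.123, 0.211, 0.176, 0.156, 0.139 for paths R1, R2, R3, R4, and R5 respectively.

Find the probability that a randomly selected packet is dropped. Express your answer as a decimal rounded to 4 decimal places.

P(L) ≈ 0.1539

Total: 1740 + 816 + 3720 + 624 + 5100 = 12000.
P(R1) = 1740/12000 = 0.145. P(R2) = 816/12000 = 0.068. P(R3) = 3720/12000 = 0.31. P(R4) = 624/12000 = 0.052. P(R5) = 5100/12000 = 0.425.
By the law of total probability,
P(L) = P(L|R1)·P(R1) + P(L|R2)·P(R2) + P(L|R3)·P(R3) + P(L|R4)·P(R4) + P(L|R5)·P(R5)
      = 0.123·0.145 + 0.211·0.068 + 0.176·0.31 + 0.156·0.052 + 0.139·0.425
      = 0.017835 + 0.014348 + 0.05456 + 0.008112 + 0.059075 = 0.15393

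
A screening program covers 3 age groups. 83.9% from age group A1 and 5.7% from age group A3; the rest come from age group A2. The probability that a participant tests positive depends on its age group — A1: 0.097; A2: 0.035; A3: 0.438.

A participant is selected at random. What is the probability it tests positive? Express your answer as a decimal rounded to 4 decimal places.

P(T) ≈ 0.1100

P(A2) = 1 − (0.839 + 0.057) = 0.104.
P(T) = P(T|A1)·P(A1) + P(T|A2)·P(A2) + P(T|A3)·P(A3)
      = 0.097·0.839 + 0.035·0.104 + 0.438·0.057
      = 0.081383 + 0.00364 + 0.024966 = 0.109989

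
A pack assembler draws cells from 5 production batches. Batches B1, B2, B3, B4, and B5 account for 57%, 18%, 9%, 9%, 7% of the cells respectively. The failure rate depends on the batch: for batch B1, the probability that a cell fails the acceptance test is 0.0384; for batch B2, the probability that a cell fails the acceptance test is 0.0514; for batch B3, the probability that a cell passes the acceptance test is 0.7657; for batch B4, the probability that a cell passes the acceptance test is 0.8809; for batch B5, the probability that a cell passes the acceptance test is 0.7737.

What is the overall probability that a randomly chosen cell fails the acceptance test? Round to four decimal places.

0.0788

P(F|B3) = 1 − 0.7657 = 0.2343.
P(F|B4) = 1 − 0.8809 = 0.1191.
P(F|B5) = 1 − 0.7737 = 0.2263.
By the law of total probability,
P(F) = P(F|B1)·P(B1) + P(F|B2)·P(B2) + P(F|B3)·P(B3) + P(F|B4)·P(B4) + P(F|B5)·P(B5)
      = 0.0384·0.57 + 0.0514·0.18 + 0.2343·0.09 + 0.1191·0.09 + 0.2263·0.07
      = 0.021888 + 0.009252 + 0.021087 + 0.010719 + 0.015841 = 0.078787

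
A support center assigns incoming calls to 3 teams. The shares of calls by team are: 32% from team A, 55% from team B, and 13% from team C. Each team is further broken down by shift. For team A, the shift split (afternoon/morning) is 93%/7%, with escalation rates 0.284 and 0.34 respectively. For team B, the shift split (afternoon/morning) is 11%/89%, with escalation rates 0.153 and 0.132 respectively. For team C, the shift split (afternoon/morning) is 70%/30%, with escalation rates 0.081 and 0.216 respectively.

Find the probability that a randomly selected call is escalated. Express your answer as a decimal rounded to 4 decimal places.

0.1818

P(E|A) = 0.93·0.284 + 0.07·0.34 = 0.26412 + 0.0238 = 0.28792
P(E|B) = 0.11·0.153 + 0.89·0.132 = 0.01683 + 0.11748 = 0.13431
P(E|C) = 0.7·0.081 + 0.3·0.216 = 0.0567 + 0.0648 = 0.1215
Then overall,
P(E) = 0.32·0.28792 + 0.55·0.13431 + 0.13·0.1215
      = 0.0921344 + 0.0738705 + 0.015795 = 0.1817999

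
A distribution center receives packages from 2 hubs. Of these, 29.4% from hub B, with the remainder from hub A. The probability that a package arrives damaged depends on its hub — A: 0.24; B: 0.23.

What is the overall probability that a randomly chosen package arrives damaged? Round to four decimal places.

P(A) = 1 − (0.294) = 0.706.
P(D) = P(D|A)·P(A) + P(D|B)·P(B)
      = 0.24·0.706 + 0.23·0.294
      = 0.16944 + 0.06762 = 0.23706

0.2371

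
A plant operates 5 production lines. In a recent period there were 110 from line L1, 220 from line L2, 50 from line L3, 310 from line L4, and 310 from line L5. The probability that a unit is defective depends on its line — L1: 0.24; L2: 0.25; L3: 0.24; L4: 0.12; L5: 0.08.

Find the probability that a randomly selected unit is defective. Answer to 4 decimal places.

Total: 110 + 220 + 50 + 310 + 310 = 1000.
P(L1) = 110/1000 = 0.11. P(L2) = 220/1000 = 0.22. P(L3) = 50/1000 = 0.05. P(L4) = 310/1000 = 0.31. P(L5) = 310/1000 = 0.31.
P(D) = P(D|L1)·P(L1) + P(D|L2)·P(L2) + P(D|L3)·P(L3) + P(D|L4)·P(L4) + P(D|L5)·P(L5)
      = 0.24·0.11 + 0.25·0.22 + 0.24·0.05 + 0.12·0.31 + 0.08·0.31
      = 0.0264 + 0.055 + 0.012 + 0.0372 + 0.0248 = 0.1554

0.1554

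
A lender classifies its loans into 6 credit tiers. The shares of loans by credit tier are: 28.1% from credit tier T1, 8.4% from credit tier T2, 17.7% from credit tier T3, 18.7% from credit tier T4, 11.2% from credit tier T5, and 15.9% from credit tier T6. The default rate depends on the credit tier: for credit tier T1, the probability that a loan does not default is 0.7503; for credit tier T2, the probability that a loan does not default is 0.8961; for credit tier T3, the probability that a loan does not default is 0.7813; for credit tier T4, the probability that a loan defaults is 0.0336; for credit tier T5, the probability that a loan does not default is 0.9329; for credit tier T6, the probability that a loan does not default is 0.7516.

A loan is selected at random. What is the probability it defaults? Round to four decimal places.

P(D) ≈ 0.1709

P(D|T1) = 1 − 0.7503 = 0.2497.
P(D|T2) = 1 − 0.8961 = 0.1039.
P(D|T3) = 1 − 0.7813 = 0.2187.
P(D|T5) = 1 − 0.9329 = 0.0671.
P(D|T6) = 1 − 0.7516 = 0.2484.
P(D) = P(D|T1)·P(T1) + P(D|T2)·P(T2) + P(D|T3)·P(T3) + P(D|T4)·P(T4) + P(D|T5)·P(T5) + P(D|T6)·P(T6)
      = 0.2497·0.281 + 0.1039·0.084 + 0.2187·0.177 + 0.0336·0.187 + 0.0671·0.112 + 0.2484·0.159
      = 0.0701657 + 0.0087276 + 0.0387099 + 0.0062832 + 0.0075152 + 0.0394956 = 0.1708972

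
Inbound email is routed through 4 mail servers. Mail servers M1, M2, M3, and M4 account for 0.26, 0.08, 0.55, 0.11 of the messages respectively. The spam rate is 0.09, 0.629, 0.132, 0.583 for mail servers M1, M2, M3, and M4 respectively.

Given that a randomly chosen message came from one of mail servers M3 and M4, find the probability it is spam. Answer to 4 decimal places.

0.2072

Let J = {M3, M4}.
P(J) = 0.55 + 0.11 = 0.66.
P(S ∩ J) = 0.132·0.55 + 0.583·0.11 = 0.0726 + 0.06413 = 0.13673.
P(S | J) = 0.13673 / 0.66 = 0.207167…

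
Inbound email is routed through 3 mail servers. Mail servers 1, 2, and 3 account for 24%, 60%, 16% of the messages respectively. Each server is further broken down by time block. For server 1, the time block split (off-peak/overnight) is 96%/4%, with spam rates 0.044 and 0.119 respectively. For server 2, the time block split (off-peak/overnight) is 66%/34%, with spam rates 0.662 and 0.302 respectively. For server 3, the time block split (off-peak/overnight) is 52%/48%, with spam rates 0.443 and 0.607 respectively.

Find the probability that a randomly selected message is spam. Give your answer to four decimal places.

0.4185

P(S|1) = 0.96·0.044 + 0.04·0.119 = 0.04224 + 0.00476 = 0.047
P(S|2) = 0.66·0.662 + 0.34·0.302 = 0.43692 + 0.10268 = 0.5396
P(S|3) = 0.52·0.443 + 0.48·0.607 = 0.23036 + 0.29136 = 0.52172
By total probability over the outer partition,
P(S) = 0.24·0.047 + 0.6·0.5396 + 0.16·0.52172
      = 0.01128 + 0.32376 + 0.0834752 = 0.4185152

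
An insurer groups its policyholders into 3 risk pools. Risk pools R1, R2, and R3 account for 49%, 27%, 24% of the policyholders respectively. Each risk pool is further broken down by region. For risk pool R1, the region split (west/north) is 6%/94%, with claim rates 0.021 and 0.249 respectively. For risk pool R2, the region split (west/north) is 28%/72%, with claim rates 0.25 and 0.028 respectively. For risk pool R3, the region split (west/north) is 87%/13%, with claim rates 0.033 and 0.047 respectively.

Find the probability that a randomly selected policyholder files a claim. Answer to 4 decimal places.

P(C|R1) = 0.06·0.021 + 0.94·0.249 = 0.00126 + 0.23406 = 0.23532
P(C|R2) = 0.28·0.25 + 0.72·0.028 = 0.07 + 0.02016 = 0.09016
P(C|R3) = 0.87·0.033 + 0.13·0.047 = 0.02871 + 0.00611 = 0.03482
By total probability over the outer partition,
P(C) = 0.49·0.23532 + 0.27·0.09016 + 0.24·0.03482
      = 0.1153068 + 0.0243432 + 0.0083568 = 0.1480068

0.1480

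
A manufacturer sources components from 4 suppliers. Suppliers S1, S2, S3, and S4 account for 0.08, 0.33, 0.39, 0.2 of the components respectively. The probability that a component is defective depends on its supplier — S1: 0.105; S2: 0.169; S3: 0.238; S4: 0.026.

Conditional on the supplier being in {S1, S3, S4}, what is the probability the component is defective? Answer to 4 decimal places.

Let S = {S1, S3, S4}.
P(S) = 0.08 + 0.39 + 0.2 = 0.67.
P(D ∩ S) = 0.105·0.08 + 0.238·0.39 + 0.026·0.2 = 0.0084 + 0.09282 + 0.0052 = 0.10642.
P(D | S) = 0.10642 / 0.67 = 0.158836…

0.1588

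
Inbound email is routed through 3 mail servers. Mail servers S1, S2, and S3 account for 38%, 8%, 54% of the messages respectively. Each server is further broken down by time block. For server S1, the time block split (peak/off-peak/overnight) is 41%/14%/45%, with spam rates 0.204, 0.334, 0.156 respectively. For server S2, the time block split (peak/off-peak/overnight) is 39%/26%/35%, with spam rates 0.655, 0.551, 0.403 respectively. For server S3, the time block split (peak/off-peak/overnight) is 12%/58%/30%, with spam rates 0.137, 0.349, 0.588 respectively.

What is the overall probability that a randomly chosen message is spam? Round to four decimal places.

P(S|S1) = 0.41·0.204 + 0.14·0.334 + 0.45·0.156 = 0.08364 + 0.04676 + 0.0702 = 0.2006
P(S|S2) = 0.39·0.655 + 0.26·0.551 + 0.35·0.403 = 0.25545 + 0.14326 + 0.14105 = 0.53976
P(S|S3) = 0.12·0.137 + 0.58·0.349 + 0.3·0.588 = 0.01644 + 0.20242 + 0.1764 = 0.39526
By total probability over the outer partition,
P(S) = 0.38·0.2006 + 0.08·0.53976 + 0.54·0.39526
      = 0.076228 + 0.0431808 + 0.2134404 = 0.3328492

P(S) ≈ 0.3328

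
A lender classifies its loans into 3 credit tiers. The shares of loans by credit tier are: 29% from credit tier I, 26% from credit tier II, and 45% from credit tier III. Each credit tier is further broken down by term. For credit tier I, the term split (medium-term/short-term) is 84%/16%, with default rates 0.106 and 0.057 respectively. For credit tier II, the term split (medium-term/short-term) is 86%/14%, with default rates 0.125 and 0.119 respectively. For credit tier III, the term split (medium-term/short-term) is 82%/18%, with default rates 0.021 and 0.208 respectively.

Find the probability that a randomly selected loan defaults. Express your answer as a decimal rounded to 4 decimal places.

P(D|I) = 0.84·0.106 + 0.16·0.057 = 0.08904 + 0.00912 = 0.09816
P(D|II) = 0.86·0.125 + 0.14·0.119 = 0.1075 + 0.01666 = 0.12416
P(D|III) = 0.82·0.021 + 0.18·0.208 = 0.01722 + 0.03744 = 0.05466
Then overall,
P(D) = 0.29·0.09816 + 0.26·0.12416 + 0.45·0.05466
      = 0.0284664 + 0.0322816 + 0.024597 = 0.085345

P(D) ≈ 0.0853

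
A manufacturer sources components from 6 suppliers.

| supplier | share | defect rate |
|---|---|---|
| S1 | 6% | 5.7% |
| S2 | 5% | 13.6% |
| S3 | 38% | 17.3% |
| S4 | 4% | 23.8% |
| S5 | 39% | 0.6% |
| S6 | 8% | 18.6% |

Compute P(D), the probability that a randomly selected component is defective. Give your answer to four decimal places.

P(D) ≈ 0.1027

P(D) = P(D|S1)·P(S1) + P(D|S2)·P(S2) + P(D|S3)·P(S3) + P(D|S4)·P(S4) + P(D|S5)·P(S5) + P(D|S6)·P(S6)
      = 0.057·0.06 + 0.136·0.05 + 0.173·0.38 + 0.238·0.04 + 0.006·0.39 + 0.186·0.08
      = 0.00342 + 0.0068 + 0.06574 + 0.00952 + 0.00234 + 0.01488 = 0.1027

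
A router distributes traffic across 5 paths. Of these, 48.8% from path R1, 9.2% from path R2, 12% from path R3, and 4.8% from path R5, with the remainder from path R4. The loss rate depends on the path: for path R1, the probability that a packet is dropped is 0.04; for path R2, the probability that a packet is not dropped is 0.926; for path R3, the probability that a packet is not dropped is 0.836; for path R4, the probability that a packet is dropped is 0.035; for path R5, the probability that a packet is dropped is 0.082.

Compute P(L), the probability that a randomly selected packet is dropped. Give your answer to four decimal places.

P(L) ≈ 0.0588

P(R4) = 1 − (0.488 + 0.092 + 0.12 + 0.048) = 0.252.
P(L|R2) = 1 − 0.926 = 0.074.
P(L|R3) = 1 − 0.836 = 0.164.
By the law of total probability,
P(L) = P(L|R1)·P(R1) + P(L|R2)·P(R2) + P(L|R3)·P(R3) + P(L|R4)·P(R4) + P(L|R5)·P(R5)
      = 0.04·0.488 + 0.074·0.092 + 0.164·0.12 + 0.035·0.252 + 0.082·0.048
      = 0.01952 + 0.006808 + 0.01968 + 0.00882 + 0.003936 = 0.058764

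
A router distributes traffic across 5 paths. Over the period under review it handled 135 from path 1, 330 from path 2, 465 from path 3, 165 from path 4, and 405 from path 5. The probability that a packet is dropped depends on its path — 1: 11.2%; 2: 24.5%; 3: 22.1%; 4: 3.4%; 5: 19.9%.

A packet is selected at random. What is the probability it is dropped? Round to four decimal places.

P(L) ≈ 0.1900

Total: 135 + 330 + 465 + 165 + 405 = 1500.
P(1) = 135/1500 = 0.09. P(2) = 330/1500 = 0.22. P(3) = 465/1500 = 0.31. P(4) = 165/1500 = 0.11. P(5) = 405/1500 = 0.27.
Using total probability over the partition,
P(L) = P(L|1)·P(1) + P(L|2)·P(2) + P(L|3)·P(3) + P(L|4)·P(4) + P(L|5)·P(5)
      = 0.112·0.09 + 0.245·0.22 + 0.221·0.31 + 0.034·0.11 + 0.199·0.27
      = 0.01008 + 0.0539 + 0.06851 + 0.00374 + 0.05373 = 0.18996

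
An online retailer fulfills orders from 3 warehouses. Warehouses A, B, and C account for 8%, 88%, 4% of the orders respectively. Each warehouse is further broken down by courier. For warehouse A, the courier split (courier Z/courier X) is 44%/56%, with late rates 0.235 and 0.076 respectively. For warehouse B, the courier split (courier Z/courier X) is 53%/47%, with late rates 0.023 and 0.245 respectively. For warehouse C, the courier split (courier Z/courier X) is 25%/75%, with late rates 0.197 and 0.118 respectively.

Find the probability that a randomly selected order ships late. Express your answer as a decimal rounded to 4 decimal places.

P(L|A) = 0.44·0.235 + 0.56·0.076 = 0.1034 + 0.04256 = 0.14596
P(L|B) = 0.53·0.023 + 0.47·0.245 = 0.01219 + 0.11515 = 0.12734
P(L|C) = 0.25·0.197 + 0.75·0.118 = 0.04925 + 0.0885 = 0.13775
Then overall,
P(L) = 0.08·0.14596 + 0.88·0.12734 + 0.04·0.13775
      = 0.0116768 + 0.1120592 + 0.00551 = 0.129246

0.1292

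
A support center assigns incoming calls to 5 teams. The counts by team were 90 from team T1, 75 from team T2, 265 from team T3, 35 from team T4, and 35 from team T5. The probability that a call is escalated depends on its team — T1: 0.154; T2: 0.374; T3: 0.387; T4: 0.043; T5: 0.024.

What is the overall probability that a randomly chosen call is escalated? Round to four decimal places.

P(E) ≈ 0.2936

Total: 90 + 75 + 265 + 35 + 35 = 500.
P(T1) = 90/500 = 0.18. P(T2) = 75/500 = 0.15. P(T3) = 265/500 = 0.53. P(T4) = 35/500 = 0.07. P(T5) = 35/500 = 0.07.
P(E) = P(E|T1)·P(T1) + P(E|T2)·P(T2) + P(E|T3)·P(T3) + P(E|T4)·P(T4) + P(E|T5)·P(T5)
      = 0.154·0.18 + 0.374·0.15 + 0.387·0.53 + 0.043·0.07 + 0.024·0.07
      = 0.02772 + 0.0561 + 0.20511 + 0.00301 + 0.00168 = 0.29362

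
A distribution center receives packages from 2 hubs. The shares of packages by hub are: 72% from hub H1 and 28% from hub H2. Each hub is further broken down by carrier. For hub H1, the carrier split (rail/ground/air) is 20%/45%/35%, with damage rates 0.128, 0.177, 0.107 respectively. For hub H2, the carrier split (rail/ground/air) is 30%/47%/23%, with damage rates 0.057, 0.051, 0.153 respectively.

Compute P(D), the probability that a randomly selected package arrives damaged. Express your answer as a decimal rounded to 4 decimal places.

P(D|H1) = 0.2·0.128 + 0.45·0.177 + 0.35·0.107 = 0.0256 + 0.07965 + 0.03745 = 0.1427
P(D|H2) = 0.3·0.057 + 0.47·0.051 + 0.23·0.153 = 0.0171 + 0.02397 + 0.03519 = 0.07626
Then overall,
P(D) = 0.72·0.1427 + 0.28·0.07626
      = 0.102744 + 0.0213528 = 0.1240968

P(D) ≈ 0.1241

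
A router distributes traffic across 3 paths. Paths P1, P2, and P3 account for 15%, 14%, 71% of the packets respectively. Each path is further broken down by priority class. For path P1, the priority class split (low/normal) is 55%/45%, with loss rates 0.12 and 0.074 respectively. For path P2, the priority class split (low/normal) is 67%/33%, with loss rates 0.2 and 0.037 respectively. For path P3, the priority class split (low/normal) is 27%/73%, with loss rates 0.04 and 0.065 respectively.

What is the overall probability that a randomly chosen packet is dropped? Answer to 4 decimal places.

P(L|P1) = 0.55·0.12 + 0.45·0.074 = 0.066 + 0.0333 = 0.0993
P(L|P2) = 0.67·0.2 + 0.33·0.037 = 0.134 + 0.01221 = 0.14621
P(L|P3) = 0.27·0.04 + 0.73·0.065 = 0.0108 + 0.04745 = 0.05825
Then overall,
P(L) = 0.15·0.0993 + 0.14·0.14621 + 0.71·0.05825
      = 0.014895 + 0.0204694 + 0.0413575 = 0.0767219

0.0767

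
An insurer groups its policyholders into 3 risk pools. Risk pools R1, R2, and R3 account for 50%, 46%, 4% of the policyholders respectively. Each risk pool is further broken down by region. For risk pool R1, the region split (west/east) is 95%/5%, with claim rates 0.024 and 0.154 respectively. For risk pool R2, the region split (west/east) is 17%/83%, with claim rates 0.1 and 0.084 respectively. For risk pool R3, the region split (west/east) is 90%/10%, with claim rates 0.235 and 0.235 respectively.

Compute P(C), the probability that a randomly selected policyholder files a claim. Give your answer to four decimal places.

P(C) ≈ 0.0645

P(C|R1) = 0.95·0.024 + 0.05·0.154 = 0.0228 + 0.0077 = 0.0305
P(C|R2) = 0.17·0.1 + 0.83·0.084 = 0.017 + 0.06972 = 0.08672
P(C|R3) = 0.9·0.235 + 0.1·0.235 = 0.2115 + 0.0235 = 0.235
Then overall,
P(C) = 0.5·0.0305 + 0.46·0.08672 + 0.04·0.235
      = 0.01525 + 0.0398912 + 0.0094 = 0.0645412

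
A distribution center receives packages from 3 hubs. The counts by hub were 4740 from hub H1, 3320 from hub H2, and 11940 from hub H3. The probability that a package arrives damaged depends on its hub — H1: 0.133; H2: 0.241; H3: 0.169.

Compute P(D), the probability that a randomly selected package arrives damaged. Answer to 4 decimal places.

Total: 4740 + 3320 + 11940 = 20000.
P(H1) = 4740/20000 = 0.237. P(H2) = 3320/20000 = 0.166. P(H3) = 11940/20000 = 0.597.
P(D) = P(D|H1)·P(H1) + P(D|H2)·P(H2) + P(D|H3)·P(H3)
      = 0.133·0.237 + 0.241·0.166 + 0.169·0.597
      = 0.031521 + 0.040006 + 0.100893 = 0.17242

0.1724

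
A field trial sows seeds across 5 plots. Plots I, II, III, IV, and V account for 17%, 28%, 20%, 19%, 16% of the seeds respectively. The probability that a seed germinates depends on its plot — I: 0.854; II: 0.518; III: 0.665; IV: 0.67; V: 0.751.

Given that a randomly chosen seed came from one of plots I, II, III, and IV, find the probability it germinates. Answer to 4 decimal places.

P(G|S) ≈ 0.6554

Let S = {I, II, III, IV}.
P(S) = 0.17 + 0.28 + 0.2 + 0.19 = 0.84.
P(G ∩ S) = 0.854·0.17 + 0.518·0.28 + 0.665·0.2 + 0.67·0.19 = 0.14518 + 0.14504 + 0.133 + 0.1273 = 0.55052.
P(G | S) = 0.55052 / 0.84 = 0.655381…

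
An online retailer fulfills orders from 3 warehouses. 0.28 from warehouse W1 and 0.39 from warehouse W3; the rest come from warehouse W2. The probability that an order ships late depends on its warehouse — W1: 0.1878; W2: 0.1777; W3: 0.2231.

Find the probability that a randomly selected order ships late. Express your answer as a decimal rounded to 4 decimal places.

P(W2) = 1 − (0.28 + 0.39) = 0.33.
P(L) = P(L|W1)·P(W1) + P(L|W2)·P(W2) + P(L|W3)·P(W3)
      = 0.1878·0.28 + 0.1777·0.33 + 0.2231·0.39
      = 0.052584 + 0.058641 + 0.087009 = 0.198234

P(L) ≈ 0.1982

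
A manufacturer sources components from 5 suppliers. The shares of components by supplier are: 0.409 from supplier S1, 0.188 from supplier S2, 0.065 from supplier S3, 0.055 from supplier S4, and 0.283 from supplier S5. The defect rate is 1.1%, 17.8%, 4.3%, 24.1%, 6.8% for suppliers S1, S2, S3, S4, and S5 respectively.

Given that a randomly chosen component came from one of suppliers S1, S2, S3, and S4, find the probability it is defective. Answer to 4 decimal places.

0.0753

Let S = {S1, S2, S3, S4}.
P(S) = 0.409 + 0.188 + 0.065 + 0.055 = 0.717.
P(D ∩ S) = 0.011·0.409 + 0.178·0.188 + 0.043·0.065 + 0.241·0.055 = 0.004499 + 0.033464 + 0.002795 + 0.013255 = 0.054013.
P(D | S) = 0.054013 / 0.717 = 0.075332…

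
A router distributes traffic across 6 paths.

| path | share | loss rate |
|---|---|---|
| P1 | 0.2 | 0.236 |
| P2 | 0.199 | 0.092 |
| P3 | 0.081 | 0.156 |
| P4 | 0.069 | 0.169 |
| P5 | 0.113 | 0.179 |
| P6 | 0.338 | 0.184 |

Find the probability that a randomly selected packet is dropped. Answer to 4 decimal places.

P(L) = P(L|P1)·P(P1) + P(L|P2)·P(P2) + P(L|P3)·P(P3) + P(L|P4)·P(P4) + P(L|P5)·P(P5) + P(L|P6)·P(P6)
      = 0.236·0.2 + 0.092·0.199 + 0.156·0.081 + 0.169·0.069 + 0.179·0.113 + 0.184·0.338
      = 0.0472 + 0.018308 + 0.012636 + 0.011661 + 0.020227 + 0.062192 = 0.172224

0.1722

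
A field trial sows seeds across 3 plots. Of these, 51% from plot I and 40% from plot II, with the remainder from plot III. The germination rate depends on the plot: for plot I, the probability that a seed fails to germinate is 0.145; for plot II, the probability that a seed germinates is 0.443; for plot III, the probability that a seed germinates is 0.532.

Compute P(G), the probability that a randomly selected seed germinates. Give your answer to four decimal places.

P(III) = 1 − (0.51 + 0.4) = 0.09.
P(G|I) = 1 − 0.145 = 0.855.
P(G) = P(G|I)·P(I) + P(G|II)·P(II) + P(G|III)·P(III)
      = 0.855·0.51 + 0.443·0.4 + 0.532·0.09
      = 0.43605 + 0.1772 + 0.04788 = 0.66113

P(G) ≈ 0.6611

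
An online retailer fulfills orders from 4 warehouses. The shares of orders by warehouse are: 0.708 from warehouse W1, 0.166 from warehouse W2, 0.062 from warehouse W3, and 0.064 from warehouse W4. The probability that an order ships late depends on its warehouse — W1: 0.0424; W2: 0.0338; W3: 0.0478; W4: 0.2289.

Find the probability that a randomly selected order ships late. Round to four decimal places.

Summing over the partition,
P(L) = P(L|W1)·P(W1) + P(L|W2)·P(W2) + P(L|W3)·P(W3) + P(L|W4)·P(W4)
      = 0.0424·0.708 + 0.0338·0.166 + 0.0478·0.062 + 0.2289·0.064
      = 0.0300192 + 0.0056108 + 0.0029636 + 0.0146496 = 0.0532432

0.0532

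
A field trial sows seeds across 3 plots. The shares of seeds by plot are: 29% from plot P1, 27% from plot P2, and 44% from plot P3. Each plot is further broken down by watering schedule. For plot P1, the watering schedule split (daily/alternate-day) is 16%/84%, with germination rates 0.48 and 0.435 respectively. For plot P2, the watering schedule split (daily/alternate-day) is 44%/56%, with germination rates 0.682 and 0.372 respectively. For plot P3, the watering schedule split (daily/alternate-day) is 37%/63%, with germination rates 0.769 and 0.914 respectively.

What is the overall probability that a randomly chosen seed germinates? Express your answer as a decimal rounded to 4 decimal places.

P(G|P1) = 0.16·0.48 + 0.84·0.435 = 0.0768 + 0.3654 = 0.4422
P(G|P2) = 0.44·0.682 + 0.56·0.372 = 0.30008 + 0.20832 = 0.5084
P(G|P3) = 0.37·0.769 + 0.63·0.914 = 0.28453 + 0.57582 = 0.86035
By total probability over the outer partition,
P(G) = 0.29·0.4422 + 0.27·0.5084 + 0.44·0.86035
      = 0.128238 + 0.137268 + 0.378554 = 0.64406

P(G) ≈ 0.6441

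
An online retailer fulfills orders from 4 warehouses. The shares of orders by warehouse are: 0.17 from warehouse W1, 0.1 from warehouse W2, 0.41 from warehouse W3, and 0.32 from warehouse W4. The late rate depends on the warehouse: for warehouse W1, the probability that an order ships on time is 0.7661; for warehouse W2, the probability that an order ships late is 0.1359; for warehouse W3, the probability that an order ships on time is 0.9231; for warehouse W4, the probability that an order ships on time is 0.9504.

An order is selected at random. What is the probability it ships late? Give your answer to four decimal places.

P(L) ≈ 0.1008

P(L|W1) = 1 − 0.7661 = 0.2339.
P(L|W3) = 1 − 0.9231 = 0.0769.
P(L|W4) = 1 − 0.9504 = 0.0496.
P(L) = P(L|W1)·P(W1) + P(L|W2)·P(W2) + P(L|W3)·P(W3) + P(L|W4)·P(W4)
      = 0.2339·0.17 + 0.1359·0.1 + 0.0769·0.41 + 0.0496·0.32
      = 0.039763 + 0.01359 + 0.031529 + 0.015872 = 0.100754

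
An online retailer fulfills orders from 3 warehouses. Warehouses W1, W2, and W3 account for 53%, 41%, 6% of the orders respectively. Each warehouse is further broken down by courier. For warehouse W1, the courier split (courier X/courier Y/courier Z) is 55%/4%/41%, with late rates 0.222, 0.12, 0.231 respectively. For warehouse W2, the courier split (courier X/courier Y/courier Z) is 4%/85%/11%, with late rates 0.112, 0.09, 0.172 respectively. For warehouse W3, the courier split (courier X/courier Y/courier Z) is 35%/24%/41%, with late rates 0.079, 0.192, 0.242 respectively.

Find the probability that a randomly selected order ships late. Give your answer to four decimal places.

P(L|W1) = 0.55·0.222 + 0.04·0.12 + 0.41·0.231 = 0.1221 + 0.0048 + 0.09471 = 0.22161
P(L|W2) = 0.04·0.112 + 0.85·0.09 + 0.11·0.172 = 0.00448 + 0.0765 + 0.01892 = 0.0999
P(L|W3) = 0.35·0.079 + 0.24·0.192 + 0.41·0.242 = 0.02765 + 0.04608 + 0.09922 = 0.17295
By total probability over the outer partition,
P(L) = 0.53·0.22161 + 0.41·0.0999 + 0.06·0.17295
      = 0.1174533 + 0.040959 + 0.010377 = 0.1687893

0.1688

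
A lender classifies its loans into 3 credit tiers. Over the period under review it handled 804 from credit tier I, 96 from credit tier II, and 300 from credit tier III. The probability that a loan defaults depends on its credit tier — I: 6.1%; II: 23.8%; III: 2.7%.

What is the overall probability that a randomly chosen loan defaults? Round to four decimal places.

Total: 804 + 96 + 300 = 1200.
P(I) = 804/1200 = 0.67. P(II) = 96/1200 = 0.08. P(III) = 300/1200 = 0.25.
By the law of total probability,
P(D) = P(D|I)·P(I) + P(D|II)·P(II) + P(D|III)·P(III)
      = 0.061·0.67 + 0.238·0.08 + 0.027·0.25
      = 0.04087 + 0.01904 + 0.00675 = 0.06666

0.0667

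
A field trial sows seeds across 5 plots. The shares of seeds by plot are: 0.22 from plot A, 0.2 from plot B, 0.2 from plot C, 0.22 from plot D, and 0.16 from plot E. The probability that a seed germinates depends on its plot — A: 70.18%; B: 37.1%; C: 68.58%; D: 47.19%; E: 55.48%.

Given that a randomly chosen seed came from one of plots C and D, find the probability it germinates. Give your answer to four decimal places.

Let S = {C, D}.
P(S) = 0.2 + 0.22 = 0.42.
P(G ∩ S) = 0.6858·0.2 + 0.4719·0.22 = 0.13716 + 0.103818 = 0.240978.
P(G | S) = 0.240978 / 0.42 = 0.573757…

P(G|S) ≈ 0.5738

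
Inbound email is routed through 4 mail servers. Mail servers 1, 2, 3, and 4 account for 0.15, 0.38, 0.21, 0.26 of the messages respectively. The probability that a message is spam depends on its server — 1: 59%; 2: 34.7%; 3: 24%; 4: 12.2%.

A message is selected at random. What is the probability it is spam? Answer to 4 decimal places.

0.3025

Summing over the partition,
P(S) = P(S|1)·P(1) + P(S|2)·P(2) + P(S|3)·P(3) + P(S|4)·P(4)
      = 0.59·0.15 + 0.347·0.38 + 0.24·0.21 + 0.122·0.26
      = 0.0885 + 0.13186 + 0.0504 + 0.03172 = 0.30248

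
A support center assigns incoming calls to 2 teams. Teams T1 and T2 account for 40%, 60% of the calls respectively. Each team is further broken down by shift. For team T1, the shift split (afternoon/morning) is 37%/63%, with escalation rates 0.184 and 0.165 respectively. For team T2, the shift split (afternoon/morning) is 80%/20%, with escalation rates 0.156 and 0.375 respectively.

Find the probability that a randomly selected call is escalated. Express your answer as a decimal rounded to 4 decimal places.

P(E|T1) = 0.37·0.184 + 0.63·0.165 = 0.06808 + 0.10395 = 0.17203
P(E|T2) = 0.8·0.156 + 0.2·0.375 = 0.1248 + 0.075 = 0.1998
Then overall,
P(E) = 0.4·0.17203 + 0.6·0.1998
      = 0.068812 + 0.11988 = 0.188692

0.1887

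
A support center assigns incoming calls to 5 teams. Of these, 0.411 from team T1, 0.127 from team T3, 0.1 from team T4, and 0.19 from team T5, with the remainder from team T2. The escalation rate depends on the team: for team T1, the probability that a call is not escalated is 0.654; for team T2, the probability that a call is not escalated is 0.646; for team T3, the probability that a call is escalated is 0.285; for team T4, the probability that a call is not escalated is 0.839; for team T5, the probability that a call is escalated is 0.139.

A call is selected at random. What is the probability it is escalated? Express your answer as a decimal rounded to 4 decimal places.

0.2818

P(T2) = 1 − (0.411 + 0.127 + 0.1 + 0.19) = 0.172.
P(E|T1) = 1 − 0.654 = 0.346.
P(E|T2) = 1 − 0.646 = 0.354.
P(E|T4) = 1 − 0.839 = 0.161.
P(E) = P(E|T1)·P(T1) + P(E|T2)·P(T2) + P(E|T3)·P(T3) + P(E|T4)·P(T4) + P(E|T5)·P(T5)
      = 0.346·0.411 + 0.354·0.172 + 0.285·0.127 + 0.161·0.1 + 0.139·0.19
      = 0.142206 + 0.060888 + 0.036195 + 0.0161 + 0.02641 = 0.281799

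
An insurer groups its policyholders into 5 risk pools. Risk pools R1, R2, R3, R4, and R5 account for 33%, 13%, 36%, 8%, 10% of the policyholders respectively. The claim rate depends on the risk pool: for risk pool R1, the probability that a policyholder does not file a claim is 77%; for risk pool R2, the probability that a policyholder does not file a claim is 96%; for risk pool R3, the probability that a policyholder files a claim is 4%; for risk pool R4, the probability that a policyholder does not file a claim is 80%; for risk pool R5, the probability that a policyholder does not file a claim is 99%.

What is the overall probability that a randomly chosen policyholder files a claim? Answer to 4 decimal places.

0.1125

P(C|R1) = 1 − 0.77 = 0.23.
P(C|R2) = 1 − 0.96 = 0.04.
P(C|R4) = 1 − 0.8 = 0.2.
P(C|R5) = 1 − 0.99 = 0.01.
By the law of total probability,
P(C) = P(C|R1)·P(R1) + P(C|R2)·P(R2) + P(C|R3)·P(R3) + P(C|R4)·P(R4) + P(C|R5)·P(R5)
      = 0.23·0.33 + 0.04·0.13 + 0.04·0.36 + 0.2·0.08 + 0.01·0.1
      = 0.0759 + 0.0052 + 0.0144 + 0.016 + 0.001 = 0.1125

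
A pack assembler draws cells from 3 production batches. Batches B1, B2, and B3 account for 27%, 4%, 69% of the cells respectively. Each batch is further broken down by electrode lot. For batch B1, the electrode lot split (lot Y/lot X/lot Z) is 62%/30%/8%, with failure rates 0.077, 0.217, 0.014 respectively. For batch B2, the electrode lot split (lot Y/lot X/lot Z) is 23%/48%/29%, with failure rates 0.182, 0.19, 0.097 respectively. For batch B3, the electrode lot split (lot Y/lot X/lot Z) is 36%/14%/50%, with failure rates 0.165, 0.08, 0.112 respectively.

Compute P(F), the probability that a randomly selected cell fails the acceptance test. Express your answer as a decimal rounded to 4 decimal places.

P(F|B1) = 0.62·0.077 + 0.3·0.217 + 0.08·0.014 = 0.04774 + 0.0651 + 0.00112 = 0.11396
P(F|B2) = 0.23·0.182 + 0.48·0.19 + 0.29·0.097 = 0.04186 + 0.0912 + 0.02813 = 0.16119
P(F|B3) = 0.36·0.165 + 0.14·0.08 + 0.5·0.112 = 0.0594 + 0.0112 + 0.056 = 0.1266
By total probability over the outer partition,
P(F) = 0.27·0.11396 + 0.04·0.16119 + 0.69·0.1266
      = 0.0307692 + 0.0064476 + 0.087354 = 0.1245708

P(F) ≈ 0.1246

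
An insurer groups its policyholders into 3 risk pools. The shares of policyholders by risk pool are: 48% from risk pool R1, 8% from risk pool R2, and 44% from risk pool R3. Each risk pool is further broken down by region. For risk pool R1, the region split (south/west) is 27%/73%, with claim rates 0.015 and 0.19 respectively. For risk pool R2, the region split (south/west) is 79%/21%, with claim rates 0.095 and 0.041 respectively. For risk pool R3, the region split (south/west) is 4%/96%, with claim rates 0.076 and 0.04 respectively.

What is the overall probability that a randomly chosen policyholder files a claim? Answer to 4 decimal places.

P(C) ≈ 0.0934

P(C|R1) = 0.27·0.015 + 0.73·0.19 = 0.00405 + 0.1387 = 0.14275
P(C|R2) = 0.79·0.095 + 0.21·0.041 = 0.07505 + 0.00861 = 0.08366
P(C|R3) = 0.04·0.076 + 0.96·0.04 = 0.00304 + 0.0384 = 0.04144
By total probability over the outer partition,
P(C) = 0.48·0.14275 + 0.08·0.08366 + 0.44·0.04144
      = 0.06852 + 0.0066928 + 0.0182336 = 0.0934464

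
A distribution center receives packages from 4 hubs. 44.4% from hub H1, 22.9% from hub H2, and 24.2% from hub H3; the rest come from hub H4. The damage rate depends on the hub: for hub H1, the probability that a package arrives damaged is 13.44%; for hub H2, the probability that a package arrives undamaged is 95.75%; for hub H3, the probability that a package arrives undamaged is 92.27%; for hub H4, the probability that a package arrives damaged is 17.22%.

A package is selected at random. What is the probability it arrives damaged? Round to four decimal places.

0.1027

P(H4) = 1 − (0.444 + 0.229 + 0.242) = 0.085.
P(D|H2) = 1 − 0.9575 = 0.0425.
P(D|H3) = 1 − 0.9227 = 0.0773.
By the law of total probability,
P(D) = P(D|H1)·P(H1) + P(D|H2)·P(H2) + P(D|H3)·P(H3) + P(D|H4)·P(H4)
      = 0.1344·0.444 + 0.0425·0.229 + 0.0773·0.242 + 0.1722·0.085
      = 0.0596736 + 0.0097325 + 0.0187066 + 0.014637 = 0.1027497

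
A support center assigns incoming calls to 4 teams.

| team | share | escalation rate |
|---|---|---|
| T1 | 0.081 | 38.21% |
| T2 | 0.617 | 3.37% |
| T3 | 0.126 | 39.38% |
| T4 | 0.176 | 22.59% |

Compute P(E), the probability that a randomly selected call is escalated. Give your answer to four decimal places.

P(E) = P(E|T1)·P(T1) + P(E|T2)·P(T2) + P(E|T3)·P(T3) + P(E|T4)·P(T4)
      = 0.3821·0.081 + 0.0337·0.617 + 0.3938·0.126 + 0.2259·0.176
      = 0.0309501 + 0.0207929 + 0.0496188 + 0.0397584 = 0.1411202

P(E) ≈ 0.1411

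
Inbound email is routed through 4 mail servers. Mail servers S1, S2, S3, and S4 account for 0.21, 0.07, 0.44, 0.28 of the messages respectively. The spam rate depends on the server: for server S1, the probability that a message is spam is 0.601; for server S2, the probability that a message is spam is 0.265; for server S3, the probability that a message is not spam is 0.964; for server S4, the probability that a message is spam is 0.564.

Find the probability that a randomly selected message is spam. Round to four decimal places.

P(S|S3) = 1 − 0.964 = 0.036.
P(S) = P(S|S1)·P(S1) + P(S|S2)·P(S2) + P(S|S3)·P(S3) + P(S|S4)·P(S4)
      = 0.601·0.21 + 0.265·0.07 + 0.036·0.44 + 0.564·0.28
      = 0.12621 + 0.01855 + 0.01584 + 0.15792 = 0.31852

0.3185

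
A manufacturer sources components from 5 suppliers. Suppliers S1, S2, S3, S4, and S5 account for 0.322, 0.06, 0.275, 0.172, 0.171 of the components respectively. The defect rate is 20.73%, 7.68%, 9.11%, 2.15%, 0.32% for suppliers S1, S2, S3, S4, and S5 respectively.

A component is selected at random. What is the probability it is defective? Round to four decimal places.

P(D) = P(D|S1)·P(S1) + P(D|S2)·P(S2) + P(D|S3)·P(S3) + P(D|S4)·P(S4) + P(D|S5)·P(S5)
      = 0.2073·0.322 + 0.0768·0.06 + 0.0911·0.275 + 0.0215·0.172 + 0.0032·0.171
      = 0.0667506 + 0.004608 + 0.0250525 + 0.003698 + 0.0005472 = 0.1006563

P(D) ≈ 0.1007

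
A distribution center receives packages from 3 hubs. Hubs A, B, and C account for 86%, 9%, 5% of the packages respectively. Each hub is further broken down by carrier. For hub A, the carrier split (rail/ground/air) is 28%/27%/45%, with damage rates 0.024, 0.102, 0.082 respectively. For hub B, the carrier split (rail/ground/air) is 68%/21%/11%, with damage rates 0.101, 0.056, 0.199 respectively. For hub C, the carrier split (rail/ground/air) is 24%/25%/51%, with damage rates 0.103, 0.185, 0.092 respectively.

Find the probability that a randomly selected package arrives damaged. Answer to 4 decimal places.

0.0763

P(D|A) = 0.28·0.024 + 0.27·0.102 + 0.45·0.082 = 0.00672 + 0.02754 + 0.0369 = 0.07116
P(D|B) = 0.68·0.101 + 0.21·0.056 + 0.11·0.199 = 0.06868 + 0.01176 + 0.02189 = 0.10233
P(D|C) = 0.24·0.103 + 0.25·0.185 + 0.51·0.092 = 0.02472 + 0.04625 + 0.04692 = 0.11789
By total probability over the outer partition,
P(D) = 0.86·0.07116 + 0.09·0.10233 + 0.05·0.11789
      = 0.0611976 + 0.0092097 + 0.0058945 = 0.0763018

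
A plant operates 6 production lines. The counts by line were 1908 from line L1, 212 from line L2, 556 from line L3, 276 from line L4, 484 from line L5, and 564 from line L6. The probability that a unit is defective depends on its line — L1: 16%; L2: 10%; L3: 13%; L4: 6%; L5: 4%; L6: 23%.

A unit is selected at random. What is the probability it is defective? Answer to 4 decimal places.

Total: 1908 + 212 + 556 + 276 + 484 + 564 = 4000.
P(L1) = 1908/4000 = 0.477. P(L2) = 212/4000 = 0.053. P(L3) = 556/4000 = 0.139. P(L4) = 276/4000 = 0.069. P(L5) = 484/4000 = 0.121. P(L6) = 564/4000 = 0.141.
P(D) = P(D|L1)·P(L1) + P(D|L2)·P(L2) + P(D|L3)·P(L3) + P(D|L4)·P(L4) + P(D|L5)·P(L5) + P(D|L6)·P(L6)
      = 0.16·0.477 + 0.1·0.053 + 0.13·0.139 + 0.06·0.069 + 0.04·0.121 + 0.23·0.141
      = 0.07632 + 0.0053 + 0.01807 + 0.00414 + 0.00484 + 0.03243 = 0.1411

P(D) ≈ 0.1411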